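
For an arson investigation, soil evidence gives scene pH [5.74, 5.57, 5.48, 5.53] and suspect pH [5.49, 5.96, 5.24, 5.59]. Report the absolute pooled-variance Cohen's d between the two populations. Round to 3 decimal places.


Pooled-variance Cohen's d for soil pH comparison:
Scene mean = 22.32 / 4 = 5.58
Suspect mean = 22.28 / 4 = 5.57
Scene sample variance s_s^2 = 0.012733
Suspect sample variance s_c^2 = 0.089267
Pooled variance = ((n_s-1)*s_s^2 + (n_c-1)*s_c^2) / (n_s + n_c - 2) = 0.051
Pooled SD = sqrt(0.051) = 0.225832
Mean difference = 0.01
|d| = |0.01| / 0.225832 = 0.044

0.044


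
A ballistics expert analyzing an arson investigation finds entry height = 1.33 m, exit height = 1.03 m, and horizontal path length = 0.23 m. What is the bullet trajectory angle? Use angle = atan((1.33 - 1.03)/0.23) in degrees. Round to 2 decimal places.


Bullet trajectory angle:
Height difference = 1.33 - 1.03 = 0.3 m
angle = atan(0.3 / 0.23)
angle = atan(1.304348)
angle = 52.52 degrees

52.52


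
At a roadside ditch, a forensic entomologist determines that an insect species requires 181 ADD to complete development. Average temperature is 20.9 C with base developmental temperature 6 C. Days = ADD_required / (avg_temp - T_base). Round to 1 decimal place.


Insect development time:
Effective temperature = avg_temp - T_base = 20.9 - 6 = 14.9 C
Days = ADD / effective_temp = 181 / 14.9 = 12.1 days

12.1


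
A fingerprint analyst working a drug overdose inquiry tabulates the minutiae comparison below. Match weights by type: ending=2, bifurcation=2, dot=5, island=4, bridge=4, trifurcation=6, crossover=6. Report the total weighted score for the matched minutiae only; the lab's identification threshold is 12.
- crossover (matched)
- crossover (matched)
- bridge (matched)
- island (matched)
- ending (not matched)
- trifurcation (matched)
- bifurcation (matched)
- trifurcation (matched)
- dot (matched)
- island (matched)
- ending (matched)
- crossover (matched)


Weighted minutiae match score:
  crossover: matched, +6 (running total 6)
  crossover: matched, +6 (running total 12)
  bridge: matched, +4 (running total 16)
  island: matched, +4 (running total 20)
  ending: not matched, +0
  trifurcation: matched, +6 (running total 26)
  bifurcation: matched, +2 (running total 28)
  trifurcation: matched, +6 (running total 34)
  dot: matched, +5 (running total 39)
  island: matched, +4 (running total 43)
  ending: matched, +2 (running total 45)
  crossover: matched, +6 (running total 51)
Total score = 51
Threshold = 12; verdict = identification

51


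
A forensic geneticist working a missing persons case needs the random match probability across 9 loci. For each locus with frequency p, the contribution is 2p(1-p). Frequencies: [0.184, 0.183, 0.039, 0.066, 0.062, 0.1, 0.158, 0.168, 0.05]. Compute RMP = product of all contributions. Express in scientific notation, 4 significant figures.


Computing RMP for 9 loci:
Locus 1: 2 * 0.184 * 0.816 = 0.300288
Locus 2: 2 * 0.183 * 0.817 = 0.299022
Locus 3: 2 * 0.039 * 0.961 = 0.074958
Locus 4: 2 * 0.066 * 0.934 = 0.123288
Locus 5: 2 * 0.062 * 0.938 = 0.116312
Locus 6: 2 * 0.1 * 0.9 = 0.18
Locus 7: 2 * 0.158 * 0.842 = 0.266072
Locus 8: 2 * 0.168 * 0.832 = 0.279552
Locus 9: 2 * 0.05 * 0.95 = 0.095
RMP = 1.228e-07

1.228e-07


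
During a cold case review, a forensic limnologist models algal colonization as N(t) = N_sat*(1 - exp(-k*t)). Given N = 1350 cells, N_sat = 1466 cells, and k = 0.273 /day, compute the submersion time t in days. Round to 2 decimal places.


PMSI from diatom colonization curve:
N / N_sat = 1350 / 1466 = 0.920873
1 - N/N_sat = 0.079127
ln(1 - N/N_sat) = -2.536701
t = -ln(1 - N/N_sat) / k = -(-2.536701) / 0.273 = 9.29 days

9.29


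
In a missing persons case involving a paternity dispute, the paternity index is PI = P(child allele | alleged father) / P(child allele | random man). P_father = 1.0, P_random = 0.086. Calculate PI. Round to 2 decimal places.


Paternity Index calculation:
PI = P(allele|father) / P(allele|random)
PI = 1.0 / 0.086
PI = 11.63

11.63


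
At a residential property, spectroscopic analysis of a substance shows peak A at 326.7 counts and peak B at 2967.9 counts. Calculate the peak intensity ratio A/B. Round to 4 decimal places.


Spectral peak ratio:
Peak A = 326.7 counts
Peak B = 2967.9 counts
Ratio = 326.7 / 2967.9 = 0.1101

0.1101


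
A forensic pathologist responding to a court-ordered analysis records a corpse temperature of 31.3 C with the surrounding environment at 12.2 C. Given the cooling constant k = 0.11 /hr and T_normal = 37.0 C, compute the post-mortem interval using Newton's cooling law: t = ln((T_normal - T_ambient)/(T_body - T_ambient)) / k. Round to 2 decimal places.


Using Newton's law of cooling:
t = ln((T_normal - T_ambient) / (T_body - T_ambient)) / k
T_normal - T_ambient = 24.8
T_body - T_ambient = 19.1
Ratio = 1.298429
ln(ratio) = 0.261155
t = 0.261155 / 0.11 = 2.37 hours

2.37


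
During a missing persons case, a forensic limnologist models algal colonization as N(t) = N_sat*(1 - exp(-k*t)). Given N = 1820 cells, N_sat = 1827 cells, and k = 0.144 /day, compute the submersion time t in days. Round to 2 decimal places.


PMSI from diatom colonization curve:
N / N_sat = 1820 / 1827 = 0.996169
1 - N/N_sat = 0.003831
ln(1 - N/N_sat) = -5.564629
t = -ln(1 - N/N_sat) / k = -(-5.564629) / 0.144 = 38.64 days

38.64


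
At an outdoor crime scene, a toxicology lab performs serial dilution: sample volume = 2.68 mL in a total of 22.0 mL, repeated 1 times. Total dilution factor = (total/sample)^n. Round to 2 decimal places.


Dilution factor calculation:
Single dilution = V_total / V_sample = 22.0 / 2.68 ≈ 8.208955
Number of dilutions = 1
Total DF = (22.0 / 2.68)^1 (full precision, rounded at the end) = 8.21

8.21


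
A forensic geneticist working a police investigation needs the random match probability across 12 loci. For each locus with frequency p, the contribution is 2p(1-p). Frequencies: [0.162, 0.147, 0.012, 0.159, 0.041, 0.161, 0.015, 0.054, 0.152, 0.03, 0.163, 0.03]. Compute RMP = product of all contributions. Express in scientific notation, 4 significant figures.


Computing RMP for 12 loci:
Locus 1: 2 * 0.162 * 0.838 = 0.271512
Locus 2: 2 * 0.147 * 0.853 = 0.250782
Locus 3: 2 * 0.012 * 0.988 = 0.023712
Locus 4: 2 * 0.159 * 0.841 = 0.267438
Locus 5: 2 * 0.041 * 0.959 = 0.078638
Locus 6: 2 * 0.161 * 0.839 = 0.270158
Locus 7: 2 * 0.015 * 0.985 = 0.02955
Locus 8: 2 * 0.054 * 0.946 = 0.102168
Locus 9: 2 * 0.152 * 0.848 = 0.257792
Locus 10: 2 * 0.03 * 0.97 = 0.0582
Locus 11: 2 * 0.163 * 0.837 = 0.272862
Locus 12: 2 * 0.03 * 0.97 = 0.0582
RMP = 6.599e-12

6.599e-12


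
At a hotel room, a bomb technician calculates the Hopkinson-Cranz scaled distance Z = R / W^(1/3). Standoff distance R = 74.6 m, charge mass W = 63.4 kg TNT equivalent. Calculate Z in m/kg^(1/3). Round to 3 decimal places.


Scaled distance calculation:
W^(1/3) = 63.4^(1/3) = 3.987461
Z = R / W^(1/3) = 74.6 / 3.987461
Z = 18.709 m/kg^(1/3)

18.709


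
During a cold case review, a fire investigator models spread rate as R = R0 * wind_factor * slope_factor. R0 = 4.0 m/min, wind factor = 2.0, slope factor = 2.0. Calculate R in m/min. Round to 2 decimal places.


Fire spread rate calculation:
R = R0 * wind_factor * slope_factor
= 4.0 * 2.0 * 2.0
= 8 * 2.0
= 16.00 m/min

16.00


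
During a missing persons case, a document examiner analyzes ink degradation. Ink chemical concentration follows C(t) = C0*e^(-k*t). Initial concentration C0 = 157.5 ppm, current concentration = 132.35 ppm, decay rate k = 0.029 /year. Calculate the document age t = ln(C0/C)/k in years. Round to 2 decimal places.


Document age estimation:
C0/C = 157.5 / 132.35 = 1.190026
ln(C0/C) = 0.173975
t = 0.173975 / 0.029 = 6.00 years

6.00


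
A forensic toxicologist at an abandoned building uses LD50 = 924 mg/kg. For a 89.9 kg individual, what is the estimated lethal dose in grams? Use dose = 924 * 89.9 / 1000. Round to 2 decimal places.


Lethal dose calculation:
Lethal dose = LD50 * body_weight / 1000
= 924 * 89.9 / 1000
= 83067.6 / 1000
= 83.07 g

83.07


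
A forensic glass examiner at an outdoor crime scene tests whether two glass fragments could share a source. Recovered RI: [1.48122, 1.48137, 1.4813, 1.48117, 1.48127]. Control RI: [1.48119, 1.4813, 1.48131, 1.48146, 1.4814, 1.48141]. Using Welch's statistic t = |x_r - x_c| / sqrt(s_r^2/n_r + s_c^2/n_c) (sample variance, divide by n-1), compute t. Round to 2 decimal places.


Welch's t-criterion for glass RI comparison:
Recovered mean = sum / n_r = 7.40633 / 5 = 1.481266
Control mean = sum / n_c = 8.88807 / 6 = 1.481345
Recovered sample variance s_r^2 = 5.83e-09
Control sample variance s_c^2 = 9.55e-09
Welch SE (unpooled) = sqrt(s_r^2/n_r + s_c^2/n_c) = sqrt(1.166e-09 + 1.59167e-09) = sqrt(2.75767e-09) = 5.25135e-05
|mean_r - mean_c| = 7.9e-05
t = 7.9e-05 / 5.25135e-05 = 1.50

1.50


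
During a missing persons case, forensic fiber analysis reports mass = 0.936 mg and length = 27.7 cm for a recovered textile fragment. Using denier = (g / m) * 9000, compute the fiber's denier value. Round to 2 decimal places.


Denier calculation:
Mass in grams = 0.936 mg / 1000 = 0.000936 g
Length in meters = 27.7 cm / 100 = 0.277 m
Linear density = mass / length = 0.000936 / 0.277 = 0.00337906 g/m
Denier = (g/m) * 9000 = 0.00337906 * 9000 = 30.41

30.41


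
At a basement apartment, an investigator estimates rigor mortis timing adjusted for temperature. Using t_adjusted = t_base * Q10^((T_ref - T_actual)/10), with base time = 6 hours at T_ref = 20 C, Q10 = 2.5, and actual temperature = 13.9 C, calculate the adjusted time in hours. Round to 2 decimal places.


Rigor mortis time adjustment:
Exponent = (T_ref - T_actual) / 10 = (20 - 13.9) / 10 = 0.61
Q10 factor = 2.5^0.61 = 1.74881
t_adjusted = 6 * 1.74881 = 10.49 hours

10.49


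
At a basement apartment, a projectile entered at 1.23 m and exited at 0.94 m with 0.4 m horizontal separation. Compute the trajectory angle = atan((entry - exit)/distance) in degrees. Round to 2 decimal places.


Bullet trajectory angle:
Height difference = 1.23 - 0.94 = 0.29 m
angle = atan(0.29 / 0.4)
angle = atan(0.725)
angle = 35.94 degrees

35.94


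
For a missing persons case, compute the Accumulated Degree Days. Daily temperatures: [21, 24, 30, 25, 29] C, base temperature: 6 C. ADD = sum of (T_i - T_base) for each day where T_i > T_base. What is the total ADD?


Computing ADD day by day:
Day 1: max(0, 21 - 6) = 15
Day 2: max(0, 24 - 6) = 18
Day 3: max(0, 30 - 6) = 24
Day 4: max(0, 25 - 6) = 19
Day 5: max(0, 29 - 6) = 23
Total ADD = 99

99


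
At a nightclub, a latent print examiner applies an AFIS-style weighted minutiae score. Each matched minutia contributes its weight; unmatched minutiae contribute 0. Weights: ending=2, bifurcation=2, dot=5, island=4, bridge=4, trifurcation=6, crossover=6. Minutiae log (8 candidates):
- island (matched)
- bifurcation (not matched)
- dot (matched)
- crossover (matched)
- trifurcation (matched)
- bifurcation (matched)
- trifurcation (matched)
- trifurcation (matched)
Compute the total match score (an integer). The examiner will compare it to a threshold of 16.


Weighted minutiae match score:
  island: matched, +4 (running total 4)
  bifurcation: not matched, +0
  dot: matched, +5 (running total 9)
  crossover: matched, +6 (running total 15)
  trifurcation: matched, +6 (running total 21)
  bifurcation: matched, +2 (running total 23)
  trifurcation: matched, +6 (running total 29)
  trifurcation: matched, +6 (running total 35)
Total score = 35
Threshold = 16; verdict = identification

35


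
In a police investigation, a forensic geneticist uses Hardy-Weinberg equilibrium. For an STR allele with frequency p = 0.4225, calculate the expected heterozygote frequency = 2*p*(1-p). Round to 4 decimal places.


Hardy-Weinberg heterozygote frequency:
q = 1 - p = 1 - 0.4225 = 0.5775
2pq = 2 * 0.4225 * 0.5775 = 0.4880

0.4880


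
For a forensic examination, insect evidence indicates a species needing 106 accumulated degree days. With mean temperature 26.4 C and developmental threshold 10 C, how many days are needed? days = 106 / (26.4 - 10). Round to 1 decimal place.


Insect development time:
Effective temperature = avg_temp - T_base = 26.4 - 10 = 16.4 C
Days = ADD / effective_temp = 106 / 16.4 = 6.5 days

6.5


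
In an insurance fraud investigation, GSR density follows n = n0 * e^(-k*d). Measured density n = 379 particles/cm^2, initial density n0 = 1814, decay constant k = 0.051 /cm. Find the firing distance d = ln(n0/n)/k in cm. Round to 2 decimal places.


GSR distance calculation:
n0/n = 1814 / 379 = 4.78628
ln(n0/n) = 1.565753
d = 1.565753 / 0.051 = 30.70 cm

30.70


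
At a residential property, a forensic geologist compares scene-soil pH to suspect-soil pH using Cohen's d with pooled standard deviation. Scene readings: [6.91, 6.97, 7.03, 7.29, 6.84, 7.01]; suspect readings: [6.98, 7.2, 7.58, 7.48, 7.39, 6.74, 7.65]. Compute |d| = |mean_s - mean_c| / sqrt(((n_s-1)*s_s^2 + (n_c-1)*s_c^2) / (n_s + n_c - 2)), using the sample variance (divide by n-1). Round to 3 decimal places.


Pooled-variance Cohen's d for soil pH comparison:
Scene mean = 42.05 / 6 = 7.008333
Suspect mean = 51.02 / 7 = 7.288571
Scene sample variance s_s^2 = 0.023857
Suspect sample variance s_c^2 = 0.111081
Pooled variance = ((n_s-1)*s_s^2 + (n_c-1)*s_c^2) / (n_s + n_c - 2) = 0.071434
Pooled SD = sqrt(0.071434) = 0.267271
Mean difference = -0.280238
|d| = |-0.280238| / 0.267271 = 1.049

1.049


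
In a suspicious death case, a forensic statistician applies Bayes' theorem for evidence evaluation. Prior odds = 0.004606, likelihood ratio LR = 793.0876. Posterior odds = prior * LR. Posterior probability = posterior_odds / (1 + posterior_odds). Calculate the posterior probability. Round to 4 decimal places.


Bayesian evidence evaluation:
Posterior odds = prior_odds * LR = 0.004606 * 793.0876 = 3.652961
Posterior probability = posterior_odds / (1 + posterior_odds)
= 3.652961 / (1 + 3.652961)
= 3.652961 / 4.652961
= 0.7851

0.7851


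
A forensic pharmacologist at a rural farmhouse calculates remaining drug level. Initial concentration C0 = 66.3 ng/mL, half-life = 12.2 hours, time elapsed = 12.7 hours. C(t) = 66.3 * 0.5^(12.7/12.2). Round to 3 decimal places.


Drug concentration decay:
Number of half-lives = t / t_half = 12.7 / 12.2 = 1.040984
Decay factor = 0.5^1.040984 = 0.48599588
C(t) = 66.3 * 0.48599588 = 32.222 ng/mL

32.222


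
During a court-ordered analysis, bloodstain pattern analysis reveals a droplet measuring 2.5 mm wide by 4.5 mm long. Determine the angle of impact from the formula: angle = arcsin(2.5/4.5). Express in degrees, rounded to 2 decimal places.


Blood spatter impact angle calculation:
width / length = 2.5 / 4.5 = 0.555556
angle = arcsin(0.555556)
angle = 33.75 degrees

33.75


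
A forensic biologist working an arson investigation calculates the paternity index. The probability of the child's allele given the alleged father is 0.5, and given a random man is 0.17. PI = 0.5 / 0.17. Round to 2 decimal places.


Paternity Index calculation:
PI = P(allele|father) / P(allele|random)
PI = 0.5 / 0.17
PI = 2.94

2.94


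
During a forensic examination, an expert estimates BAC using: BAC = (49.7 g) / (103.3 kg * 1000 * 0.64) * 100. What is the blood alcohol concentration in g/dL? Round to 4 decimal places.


Applying the Widmark formula:
BAC = (dose_g / (body_wt * 1000 * r)) * 100
Denominator = 103.3 * 1000 * 0.64 = 66112
BAC = (49.7 / 66112) * 100
BAC = 0.0752 g/dL

0.0752


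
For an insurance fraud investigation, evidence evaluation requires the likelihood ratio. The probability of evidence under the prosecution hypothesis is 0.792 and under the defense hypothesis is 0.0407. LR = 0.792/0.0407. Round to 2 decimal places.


Likelihood ratio calculation:
LR = P(E|Hp) / P(E|Hd)
LR = 0.792 / 0.0407
LR = 19.46

19.46


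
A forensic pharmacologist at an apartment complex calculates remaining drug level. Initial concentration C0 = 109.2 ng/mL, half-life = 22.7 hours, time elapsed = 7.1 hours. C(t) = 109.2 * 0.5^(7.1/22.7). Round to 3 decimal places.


Drug concentration decay:
Number of half-lives = t / t_half = 7.1 / 22.7 = 0.312775
Decay factor = 0.5^0.312775 = 0.80509169
C(t) = 109.2 * 0.80509169 = 87.916 ng/mL

87.916


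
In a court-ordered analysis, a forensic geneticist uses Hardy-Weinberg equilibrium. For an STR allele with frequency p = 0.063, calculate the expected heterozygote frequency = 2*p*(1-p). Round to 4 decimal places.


Hardy-Weinberg heterozygote frequency:
q = 1 - p = 1 - 0.063 = 0.937
2pq = 2 * 0.063 * 0.937 = 0.1181

0.1181


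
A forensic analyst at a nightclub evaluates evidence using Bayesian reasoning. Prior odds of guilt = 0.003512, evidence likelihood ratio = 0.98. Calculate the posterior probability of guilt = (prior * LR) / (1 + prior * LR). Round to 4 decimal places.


Bayesian evidence evaluation:
Posterior odds = prior_odds * LR = 0.003512 * 0.98 = 0.00344176
Posterior probability = posterior_odds / (1 + posterior_odds)
= 0.00344176 / (1 + 0.00344176)
= 0.00344176 / 1.00344176
= 0.0034

0.0034


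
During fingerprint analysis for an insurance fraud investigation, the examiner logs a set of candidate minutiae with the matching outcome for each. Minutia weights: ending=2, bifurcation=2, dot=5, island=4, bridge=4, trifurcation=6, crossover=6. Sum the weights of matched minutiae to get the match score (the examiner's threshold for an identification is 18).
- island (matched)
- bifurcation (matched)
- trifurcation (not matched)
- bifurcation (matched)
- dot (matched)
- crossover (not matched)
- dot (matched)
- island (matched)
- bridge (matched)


Weighted minutiae match score:
  island: matched, +4 (running total 4)
  bifurcation: matched, +2 (running total 6)
  trifurcation: not matched, +0
  bifurcation: matched, +2 (running total 8)
  dot: matched, +5 (running total 13)
  crossover: not matched, +0
  dot: matched, +5 (running total 18)
  island: matched, +4 (running total 22)
  bridge: matched, +4 (running total 26)
Total score = 26
Threshold = 18; verdict = identification

26


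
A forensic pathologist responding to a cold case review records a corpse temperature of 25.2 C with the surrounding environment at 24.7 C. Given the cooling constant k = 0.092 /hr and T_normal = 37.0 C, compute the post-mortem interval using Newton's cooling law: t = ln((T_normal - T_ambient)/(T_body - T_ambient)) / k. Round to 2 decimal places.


Using Newton's law of cooling:
t = ln((T_normal - T_ambient) / (T_body - T_ambient)) / k
T_normal - T_ambient = 12.3
T_body - T_ambient = 0.5
Ratio = 24.6
ln(ratio) = 3.202746
t = 3.202746 / 0.092 = 34.81 hours

34.81


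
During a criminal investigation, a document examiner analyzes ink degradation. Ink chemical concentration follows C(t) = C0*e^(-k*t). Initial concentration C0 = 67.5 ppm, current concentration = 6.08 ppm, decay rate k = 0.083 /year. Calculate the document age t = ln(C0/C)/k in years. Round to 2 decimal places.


Document age estimation:
C0/C = 67.5 / 6.08 = 11.101974
ln(C0/C) = 2.407123
t = 2.407123 / 0.083 = 29.00 years

29.00


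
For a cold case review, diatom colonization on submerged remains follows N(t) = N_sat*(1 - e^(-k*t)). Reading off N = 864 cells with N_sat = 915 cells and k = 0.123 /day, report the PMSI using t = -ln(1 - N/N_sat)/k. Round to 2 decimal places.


PMSI from diatom colonization curve:
N / N_sat = 864 / 915 = 0.944262
1 - N/N_sat = 0.055738
ln(1 - N/N_sat) = -2.887093
t = -ln(1 - N/N_sat) / k = -(-2.887093) / 0.123 = 23.47 days

23.47


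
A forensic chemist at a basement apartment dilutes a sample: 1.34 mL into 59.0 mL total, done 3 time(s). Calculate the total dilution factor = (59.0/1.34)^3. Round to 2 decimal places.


Dilution factor calculation:
Single dilution = V_total / V_sample = 59.0 / 1.34 ≈ 44.029851
Number of dilutions = 3
Total DF = (59.0 / 1.34)^3 (full precision, rounded at the end) = 85357.49

85357.49


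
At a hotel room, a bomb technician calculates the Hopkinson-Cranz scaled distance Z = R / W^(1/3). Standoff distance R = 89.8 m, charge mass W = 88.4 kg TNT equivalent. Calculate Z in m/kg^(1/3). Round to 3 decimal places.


Scaled distance calculation:
W^(1/3) = 88.4^(1/3) = 4.454689
Z = R / W^(1/3) = 89.8 / 4.454689
Z = 20.159 m/kg^(1/3)

20.159


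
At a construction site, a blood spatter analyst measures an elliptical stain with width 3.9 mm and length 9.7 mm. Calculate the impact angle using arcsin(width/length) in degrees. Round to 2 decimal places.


Blood spatter impact angle calculation:
width / length = 3.9 / 9.7 = 0.402062
angle = arcsin(0.402062)
angle = 23.71 degrees

23.71


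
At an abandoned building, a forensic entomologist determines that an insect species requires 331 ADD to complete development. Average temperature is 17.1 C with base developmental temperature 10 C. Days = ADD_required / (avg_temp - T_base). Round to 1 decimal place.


Insect development time:
Effective temperature = avg_temp - T_base = 17.1 - 10 = 7.1 C
Days = ADD / effective_temp = 331 / 7.1 = 46.6 days

46.6


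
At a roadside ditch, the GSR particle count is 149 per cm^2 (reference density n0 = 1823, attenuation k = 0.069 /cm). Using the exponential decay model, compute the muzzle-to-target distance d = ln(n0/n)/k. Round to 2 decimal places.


GSR distance calculation:
n0/n = 1823 / 149 = 12.234899
ln(n0/n) = 2.504292
d = 2.504292 / 0.069 = 36.29 cm

36.29


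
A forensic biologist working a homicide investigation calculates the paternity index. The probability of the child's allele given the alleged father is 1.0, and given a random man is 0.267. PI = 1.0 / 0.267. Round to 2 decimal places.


Paternity Index calculation:
PI = P(allele|father) / P(allele|random)
PI = 1.0 / 0.267
PI = 3.75

3.75


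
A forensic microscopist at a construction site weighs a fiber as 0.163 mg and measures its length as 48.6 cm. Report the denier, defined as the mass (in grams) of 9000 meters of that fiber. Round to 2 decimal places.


Denier calculation:
Mass in grams = 0.163 mg / 1000 = 0.000163 g
Length in meters = 48.6 cm / 100 = 0.486 m
Linear density = mass / length = 0.000163 / 0.486 = 0.00033539 g/m
Denier = (g/m) * 9000 = 0.00033539 * 9000 = 3.02

3.02


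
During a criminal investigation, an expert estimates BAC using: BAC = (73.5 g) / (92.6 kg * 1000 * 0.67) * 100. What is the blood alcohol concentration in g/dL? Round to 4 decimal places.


Applying the Widmark formula:
BAC = (dose_g / (body_wt * 1000 * r)) * 100
Denominator = 92.6 * 1000 * 0.67 = 62042
BAC = (73.5 / 62042) * 100
BAC = 0.1185 g/dL

0.1185


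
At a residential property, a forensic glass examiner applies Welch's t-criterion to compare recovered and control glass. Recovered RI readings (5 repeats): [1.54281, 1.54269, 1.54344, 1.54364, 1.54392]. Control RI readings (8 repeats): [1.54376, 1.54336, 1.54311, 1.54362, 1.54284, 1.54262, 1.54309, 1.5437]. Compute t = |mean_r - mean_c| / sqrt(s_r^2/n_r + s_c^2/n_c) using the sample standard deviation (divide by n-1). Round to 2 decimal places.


Welch's t-criterion for glass RI comparison:
Recovered mean = sum / n_r = 7.7165 / 5 = 1.5433
Control mean = sum / n_c = 12.3461 / 8 = 1.5432625
Recovered sample variance s_r^2 = 2.8295e-07
Control sample variance s_c^2 = 1.74364e-07
Welch SE (unpooled) = sqrt(s_r^2/n_r + s_c^2/n_c) = sqrt(5.659e-08 + 2.17955e-08) = sqrt(7.83855e-08) = 0.000279974
|mean_r - mean_c| = 3.75e-05
t = 3.75e-05 / 0.000279974 = 0.13

0.13


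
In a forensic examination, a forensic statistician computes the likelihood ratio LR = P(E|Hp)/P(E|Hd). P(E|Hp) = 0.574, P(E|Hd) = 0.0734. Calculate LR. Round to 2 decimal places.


Likelihood ratio calculation:
LR = P(E|Hp) / P(E|Hd)
LR = 0.574 / 0.0734
LR = 7.82

7.82


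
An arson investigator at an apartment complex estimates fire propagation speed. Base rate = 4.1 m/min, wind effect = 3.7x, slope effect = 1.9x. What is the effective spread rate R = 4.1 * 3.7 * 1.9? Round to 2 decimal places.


Fire spread rate calculation:
R = R0 * wind_factor * slope_factor
= 4.1 * 3.7 * 1.9
= 15.17 * 1.9
= 28.82 m/min

28.82


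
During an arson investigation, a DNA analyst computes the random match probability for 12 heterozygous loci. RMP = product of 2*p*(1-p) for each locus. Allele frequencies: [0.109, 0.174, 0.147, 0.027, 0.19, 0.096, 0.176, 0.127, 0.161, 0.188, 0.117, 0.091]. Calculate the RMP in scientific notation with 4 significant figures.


Computing RMP for 12 loci:
Locus 1: 2 * 0.109 * 0.891 = 0.194238
Locus 2: 2 * 0.174 * 0.826 = 0.287448
Locus 3: 2 * 0.147 * 0.853 = 0.250782
Locus 4: 2 * 0.027 * 0.973 = 0.052542
Locus 5: 2 * 0.19 * 0.81 = 0.3078
Locus 6: 2 * 0.096 * 0.904 = 0.173568
Locus 7: 2 * 0.176 * 0.824 = 0.290048
Locus 8: 2 * 0.127 * 0.873 = 0.221742
Locus 9: 2 * 0.161 * 0.839 = 0.270158
Locus 10: 2 * 0.188 * 0.812 = 0.305312
Locus 11: 2 * 0.117 * 0.883 = 0.206622
Locus 12: 2 * 0.091 * 0.909 = 0.165438
RMP = 7.127e-09

7.127e-09


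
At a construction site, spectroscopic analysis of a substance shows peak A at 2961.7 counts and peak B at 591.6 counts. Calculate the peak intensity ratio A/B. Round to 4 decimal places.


Spectral peak ratio:
Peak A = 2961.7 counts
Peak B = 591.6 counts
Ratio = 2961.7 / 591.6 = 5.0063

5.0063


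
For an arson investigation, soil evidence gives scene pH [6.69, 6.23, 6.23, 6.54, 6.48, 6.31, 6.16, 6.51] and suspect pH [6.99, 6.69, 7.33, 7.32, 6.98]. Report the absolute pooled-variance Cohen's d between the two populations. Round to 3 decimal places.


Pooled-variance Cohen's d for soil pH comparison:
Scene mean = 51.15 / 8 = 6.39375
Suspect mean = 35.31 / 5 = 7.062
Scene sample variance s_s^2 = 0.035055
Suspect sample variance s_c^2 = 0.07217
Pooled variance = ((n_s-1)*s_s^2 + (n_c-1)*s_c^2) / (n_s + n_c - 2) = 0.048552
Pooled SD = sqrt(0.048552) = 0.220345
Mean difference = -0.66825
|d| = |-0.66825| / 0.220345 = 3.033

3.033


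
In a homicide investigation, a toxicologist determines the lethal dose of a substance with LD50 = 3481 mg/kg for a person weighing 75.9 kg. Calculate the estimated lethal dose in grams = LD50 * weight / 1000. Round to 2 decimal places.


Lethal dose calculation:
Lethal dose = LD50 * body_weight / 1000
= 3481 * 75.9 / 1000
= 264207.9 / 1000
= 264.21 g

264.21


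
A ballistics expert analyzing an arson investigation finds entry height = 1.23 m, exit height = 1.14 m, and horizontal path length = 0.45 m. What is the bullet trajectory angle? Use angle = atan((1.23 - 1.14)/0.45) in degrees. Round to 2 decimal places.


Bullet trajectory angle:
Height difference = 1.23 - 1.14 = 0.09 m
angle = atan(0.09 / 0.45)
angle = atan(0.2)
angle = 11.31 degrees

11.31


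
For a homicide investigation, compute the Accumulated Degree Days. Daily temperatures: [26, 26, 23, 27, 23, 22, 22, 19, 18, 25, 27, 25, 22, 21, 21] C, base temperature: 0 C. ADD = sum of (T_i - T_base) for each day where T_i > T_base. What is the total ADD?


Computing ADD day by day:
Day 1: max(0, 26 - 0) = 26
Day 2: max(0, 26 - 0) = 26
Day 3: max(0, 23 - 0) = 23
Day 4: max(0, 27 - 0) = 27
Day 5: max(0, 23 - 0) = 23
Day 6: max(0, 22 - 0) = 22
Day 7: max(0, 22 - 0) = 22
Day 8: max(0, 19 - 0) = 19
Day 9: max(0, 18 - 0) = 18
Day 10: max(0, 25 - 0) = 25
Day 11: max(0, 27 - 0) = 27
Day 12: max(0, 25 - 0) = 25
Day 13: max(0, 22 - 0) = 22
Day 14: max(0, 21 - 0) = 21
Day 15: max(0, 21 - 0) = 21
Total ADD = 347

347


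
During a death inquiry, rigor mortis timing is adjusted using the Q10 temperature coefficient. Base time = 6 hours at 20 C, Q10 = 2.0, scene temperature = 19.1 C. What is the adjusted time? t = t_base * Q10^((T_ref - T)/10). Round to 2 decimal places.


Rigor mortis time adjustment:
Exponent = (T_ref - T_actual) / 10 = (20 - 19.1) / 10 = 0.09
Q10 factor = 2.0^0.09 = 1.06437
t_adjusted = 6 * 1.06437 = 6.39 hours

6.39


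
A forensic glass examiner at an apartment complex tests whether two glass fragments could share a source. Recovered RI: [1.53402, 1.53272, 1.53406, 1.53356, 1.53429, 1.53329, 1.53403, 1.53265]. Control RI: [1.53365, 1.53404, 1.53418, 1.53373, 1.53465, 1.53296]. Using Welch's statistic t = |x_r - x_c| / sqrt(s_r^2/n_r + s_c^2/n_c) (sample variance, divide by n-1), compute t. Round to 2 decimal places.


Welch's t-criterion for glass RI comparison:
Recovered mean = sum / n_r = 12.26862 / 8 = 1.5335775
Control mean = sum / n_c = 9.20321 / 6 = 1.5338683
Recovered sample variance s_r^2 = 4.02793e-07
Control sample variance s_c^2 = 3.25897e-07
Welch SE (unpooled) = sqrt(s_r^2/n_r + s_c^2/n_c) = sqrt(5.03491e-08 + 5.43161e-08) = sqrt(1.04665e-07) = 0.00032352
|mean_r - mean_c| = 0.000290833
t = 0.000290833 / 0.00032352 = 0.90

0.90


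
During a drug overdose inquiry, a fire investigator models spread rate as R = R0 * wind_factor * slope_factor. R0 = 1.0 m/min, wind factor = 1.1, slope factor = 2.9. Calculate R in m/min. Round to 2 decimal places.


Fire spread rate calculation:
R = R0 * wind_factor * slope_factor
= 1.0 * 1.1 * 2.9
= 1.1 * 2.9
= 3.19 m/min

3.19


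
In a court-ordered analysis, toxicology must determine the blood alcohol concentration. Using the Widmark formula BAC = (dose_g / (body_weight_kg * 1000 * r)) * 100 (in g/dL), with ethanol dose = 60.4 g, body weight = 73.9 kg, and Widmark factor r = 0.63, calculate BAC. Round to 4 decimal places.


Applying the Widmark formula:
BAC = (dose_g / (body_wt * 1000 * r)) * 100
Denominator = 73.9 * 1000 * 0.63 = 46557
BAC = (60.4 / 46557) * 100
BAC = 0.1297 g/dL

0.1297


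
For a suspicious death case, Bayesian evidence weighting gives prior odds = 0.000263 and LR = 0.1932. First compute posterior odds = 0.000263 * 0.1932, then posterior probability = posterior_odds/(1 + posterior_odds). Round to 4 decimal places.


Bayesian evidence evaluation:
Posterior odds = prior_odds * LR = 0.000263 * 0.1932 = 0.0000508116
Posterior probability = posterior_odds / (1 + posterior_odds)
= 0.0000508116 / (1 + 0.0000508116)
= 0.0000508116 / 1.0000508116
= 0.0001

0.0001


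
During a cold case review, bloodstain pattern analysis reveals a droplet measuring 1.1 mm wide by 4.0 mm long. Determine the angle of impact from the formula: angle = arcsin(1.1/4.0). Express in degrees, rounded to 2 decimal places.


Blood spatter impact angle calculation:
width / length = 1.1 / 4.0 = 0.275
angle = arcsin(0.275)
angle = 15.96 degrees

15.96


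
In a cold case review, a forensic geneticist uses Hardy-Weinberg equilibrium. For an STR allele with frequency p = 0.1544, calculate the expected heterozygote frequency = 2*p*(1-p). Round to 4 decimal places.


Hardy-Weinberg heterozygote frequency:
q = 1 - p = 1 - 0.1544 = 0.8456
2pq = 2 * 0.1544 * 0.8456 = 0.2611

0.2611


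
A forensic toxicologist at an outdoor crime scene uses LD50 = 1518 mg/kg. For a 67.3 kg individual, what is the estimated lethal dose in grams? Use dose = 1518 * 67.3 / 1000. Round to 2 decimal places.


Lethal dose calculation:
Lethal dose = LD50 * body_weight / 1000
= 1518 * 67.3 / 1000
= 102161.4 / 1000
= 102.16 g

102.16


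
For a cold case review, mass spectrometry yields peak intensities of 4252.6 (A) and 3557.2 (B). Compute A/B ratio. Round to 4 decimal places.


Spectral peak ratio:
Peak A = 4252.6 counts
Peak B = 3557.2 counts
Ratio = 4252.6 / 3557.2 = 1.1955

1.1955


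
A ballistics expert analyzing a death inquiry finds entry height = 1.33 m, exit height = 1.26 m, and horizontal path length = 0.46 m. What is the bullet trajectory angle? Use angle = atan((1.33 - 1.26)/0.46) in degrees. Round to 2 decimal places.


Bullet trajectory angle:
Height difference = 1.33 - 1.26 = 0.07 m
angle = atan(0.07 / 0.46)
angle = atan(0.152174)
angle = 8.65 degrees

8.65


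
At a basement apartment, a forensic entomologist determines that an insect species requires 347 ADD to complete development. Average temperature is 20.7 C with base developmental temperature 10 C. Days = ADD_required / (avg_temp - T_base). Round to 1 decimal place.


Insect development time:
Effective temperature = avg_temp - T_base = 20.7 - 10 = 10.7 C
Days = ADD / effective_temp = 347 / 10.7 = 32.4 days

32.4


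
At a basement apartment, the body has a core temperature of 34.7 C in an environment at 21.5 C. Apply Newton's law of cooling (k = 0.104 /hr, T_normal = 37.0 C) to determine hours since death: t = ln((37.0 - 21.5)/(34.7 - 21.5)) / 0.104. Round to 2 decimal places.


Using Newton's law of cooling:
t = ln((T_normal - T_ambient) / (T_body - T_ambient)) / k
T_normal - T_ambient = 15.5
T_body - T_ambient = 13.2
Ratio = 1.174242
ln(ratio) = 0.160623
t = 0.160623 / 0.104 = 1.54 hours

1.54


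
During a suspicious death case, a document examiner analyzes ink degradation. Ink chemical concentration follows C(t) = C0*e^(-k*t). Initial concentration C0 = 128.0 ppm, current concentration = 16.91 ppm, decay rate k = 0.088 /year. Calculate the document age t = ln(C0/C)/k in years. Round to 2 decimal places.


Document age estimation:
C0/C = 128.0 / 16.91 = 7.569486
ln(C0/C) = 2.024125
t = 2.024125 / 0.088 = 23.00 years

23.00


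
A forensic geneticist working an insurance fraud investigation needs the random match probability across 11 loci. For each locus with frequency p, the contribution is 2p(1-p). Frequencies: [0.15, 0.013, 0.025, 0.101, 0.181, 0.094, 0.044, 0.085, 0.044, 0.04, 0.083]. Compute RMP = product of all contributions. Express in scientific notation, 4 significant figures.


Computing RMP for 11 loci:
Locus 1: 2 * 0.15 * 0.85 = 0.255
Locus 2: 2 * 0.013 * 0.987 = 0.025662
Locus 3: 2 * 0.025 * 0.975 = 0.04875
Locus 4: 2 * 0.101 * 0.899 = 0.181598
Locus 5: 2 * 0.181 * 0.819 = 0.296478
Locus 6: 2 * 0.094 * 0.906 = 0.170328
Locus 7: 2 * 0.044 * 0.956 = 0.084128
Locus 8: 2 * 0.085 * 0.915 = 0.15555
Locus 9: 2 * 0.044 * 0.956 = 0.084128
Locus 10: 2 * 0.04 * 0.96 = 0.0768
Locus 11: 2 * 0.083 * 0.917 = 0.152222
RMP = 3.765e-11

3.765e-11


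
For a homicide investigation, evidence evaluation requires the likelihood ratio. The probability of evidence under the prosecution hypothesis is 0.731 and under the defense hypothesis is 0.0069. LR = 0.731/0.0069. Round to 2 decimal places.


Likelihood ratio calculation:
LR = P(E|Hp) / P(E|Hd)
LR = 0.731 / 0.0069
LR = 105.94

105.94


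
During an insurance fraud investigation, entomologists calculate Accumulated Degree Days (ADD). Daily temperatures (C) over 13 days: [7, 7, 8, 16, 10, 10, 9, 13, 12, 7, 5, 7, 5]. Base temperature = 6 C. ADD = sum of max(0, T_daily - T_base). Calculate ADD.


Computing ADD day by day:
Day 1: max(0, 7 - 6) = 1
Day 2: max(0, 7 - 6) = 1
Day 3: max(0, 8 - 6) = 2
Day 4: max(0, 16 - 6) = 10
Day 5: max(0, 10 - 6) = 4
Day 6: max(0, 10 - 6) = 4
Day 7: max(0, 9 - 6) = 3
Day 8: max(0, 13 - 6) = 7
Day 9: max(0, 12 - 6) = 6
Day 10: max(0, 7 - 6) = 1
Day 11: max(0, 5 - 6) = 0
Day 12: max(0, 7 - 6) = 1
Day 13: max(0, 5 - 6) = 0
Total ADD = 40

40


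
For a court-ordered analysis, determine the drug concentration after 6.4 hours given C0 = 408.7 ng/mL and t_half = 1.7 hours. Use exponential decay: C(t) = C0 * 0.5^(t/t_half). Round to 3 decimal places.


Drug concentration decay:
Number of half-lives = t / t_half = 6.4 / 1.7 = 3.764706
Decay factor = 0.5^3.764706 = 0.07357166
C(t) = 408.7 * 0.07357166 = 30.069 ng/mL

30.069


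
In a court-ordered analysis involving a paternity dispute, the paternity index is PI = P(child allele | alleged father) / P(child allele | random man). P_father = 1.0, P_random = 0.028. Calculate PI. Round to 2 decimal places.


Paternity Index calculation:
PI = P(allele|father) / P(allele|random)
PI = 1.0 / 0.028
PI = 35.71

35.71


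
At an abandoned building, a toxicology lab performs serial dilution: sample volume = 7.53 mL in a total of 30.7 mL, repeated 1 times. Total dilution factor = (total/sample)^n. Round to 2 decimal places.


Dilution factor calculation:
Single dilution = V_total / V_sample = 30.7 / 7.53 ≈ 4.077025
Number of dilutions = 1
Total DF = (30.7 / 7.53)^1 (full precision, rounded at the end) = 4.08

4.08


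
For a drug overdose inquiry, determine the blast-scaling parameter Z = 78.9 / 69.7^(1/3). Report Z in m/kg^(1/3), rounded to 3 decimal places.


Scaled distance calculation:
W^(1/3) = 69.7^(1/3) = 4.115389
Z = R / W^(1/3) = 78.9 / 4.115389
Z = 19.172 m/kg^(1/3)

19.172


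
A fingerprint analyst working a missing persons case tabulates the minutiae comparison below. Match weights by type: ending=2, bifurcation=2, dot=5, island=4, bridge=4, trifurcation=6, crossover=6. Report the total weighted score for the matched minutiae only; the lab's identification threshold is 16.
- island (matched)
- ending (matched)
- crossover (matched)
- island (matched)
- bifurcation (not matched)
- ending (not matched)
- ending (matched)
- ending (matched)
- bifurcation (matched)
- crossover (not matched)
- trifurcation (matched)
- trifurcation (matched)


Weighted minutiae match score:
  island: matched, +4 (running total 4)
  ending: matched, +2 (running total 6)
  crossover: matched, +6 (running total 12)
  island: matched, +4 (running total 16)
  bifurcation: not matched, +0
  ending: not matched, +0
  ending: matched, +2 (running total 18)
  ending: matched, +2 (running total 20)
  bifurcation: matched, +2 (running total 22)
  crossover: not matched, +0
  trifurcation: matched, +6 (running total 28)
  trifurcation: matched, +6 (running total 34)
Total score = 34
Threshold = 16; verdict = identification

34


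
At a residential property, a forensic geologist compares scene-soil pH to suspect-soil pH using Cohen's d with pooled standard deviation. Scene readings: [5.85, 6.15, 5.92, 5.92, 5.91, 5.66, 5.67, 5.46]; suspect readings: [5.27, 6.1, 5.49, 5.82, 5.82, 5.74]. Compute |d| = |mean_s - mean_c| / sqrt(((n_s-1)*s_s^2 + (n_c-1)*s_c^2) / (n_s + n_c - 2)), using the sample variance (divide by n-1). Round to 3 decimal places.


Pooled-variance Cohen's d for soil pH comparison:
Scene mean = 46.54 / 8 = 5.8175
Suspect mean = 34.24 / 6 = 5.706667
Scene sample variance s_s^2 = 0.045079
Suspect sample variance s_c^2 = 0.083827
Pooled variance = ((n_s-1)*s_s^2 + (n_c-1)*s_c^2) / (n_s + n_c - 2) = 0.061224
Pooled SD = sqrt(0.061224) = 0.247435
Mean difference = 0.110833
|d| = |0.110833| / 0.247435 = 0.448

0.448


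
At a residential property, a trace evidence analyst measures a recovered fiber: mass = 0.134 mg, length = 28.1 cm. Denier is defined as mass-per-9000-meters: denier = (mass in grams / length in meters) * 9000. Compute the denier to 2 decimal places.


Denier calculation:
Mass in grams = 0.134 mg / 1000 = 0.000134 g
Length in meters = 28.1 cm / 100 = 0.281 m
Linear density = mass / length = 0.000134 / 0.281 = 0.00047687 g/m
Denier = (g/m) * 9000 = 0.00047687 * 9000 = 4.29

4.29


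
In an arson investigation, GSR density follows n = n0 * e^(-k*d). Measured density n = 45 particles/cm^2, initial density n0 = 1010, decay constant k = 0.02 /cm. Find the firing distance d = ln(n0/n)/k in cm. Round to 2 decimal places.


GSR distance calculation:
n0/n = 1010 / 45 = 22.444444
ln(n0/n) = 3.111043
d = 3.111043 / 0.02 = 155.55 cm

155.55


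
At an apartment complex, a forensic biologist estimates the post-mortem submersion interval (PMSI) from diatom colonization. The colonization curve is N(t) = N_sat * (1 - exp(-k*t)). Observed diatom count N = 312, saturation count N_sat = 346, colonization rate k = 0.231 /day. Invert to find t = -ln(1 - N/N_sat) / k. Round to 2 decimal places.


PMSI from diatom colonization curve:
N / N_sat = 312 / 346 = 0.901734
1 - N/N_sat = 0.098266
ln(1 - N/N_sat) = -2.320077
t = -ln(1 - N/N_sat) / k = -(-2.320077) / 0.231 = 10.04 days

10.04


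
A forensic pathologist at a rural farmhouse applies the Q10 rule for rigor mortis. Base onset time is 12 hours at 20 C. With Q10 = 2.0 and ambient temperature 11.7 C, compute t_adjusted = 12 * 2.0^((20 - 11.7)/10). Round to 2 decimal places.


Rigor mortis time adjustment:
Exponent = (T_ref - T_actual) / 10 = (20 - 11.7) / 10 = 0.83
Q10 factor = 2.0^0.83 = 1.77769
t_adjusted = 12 * 1.77769 = 21.33 hours

21.33
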